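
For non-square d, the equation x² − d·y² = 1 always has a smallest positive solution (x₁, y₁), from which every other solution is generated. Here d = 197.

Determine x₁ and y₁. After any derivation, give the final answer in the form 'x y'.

√197 → a₀=14, period (28); ℓ=1 odd so k=1
a_0=14:  p_0=14·1+0=14,  q_0=14·0+1=1
a_1=28:  p_1=28·14+1=393,  q_1=28·1+0=28
(x₁, y₁) = (393, 28);  393² − 197·28² = 1 ✓

393 28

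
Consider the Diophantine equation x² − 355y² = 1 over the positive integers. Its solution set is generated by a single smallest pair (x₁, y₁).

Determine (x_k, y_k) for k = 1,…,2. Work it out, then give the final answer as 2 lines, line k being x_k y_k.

√355 → a₀=18, period (1,5,3,3,1,6,1,3,3,5,1,36); ℓ=12 even so k=11
step 0: (18, 1)  from 18·(1,0) + (0,1)
…
step 4: (1187, 63)  from 3·(358,19) + (113,6)
…
step 6: (10457, 555)  from 6·(1545,82) + (1187,63)
step 7: (12002, 637)  from 1·(10457,555) + (1545,82)
step 8: (46463, 2466)  from 3·(12002,637) + (10457,555)
…
step 10: (803418, 42641)  from 5·(151391,8035) + (46463,2466)
step 11: (954809, 50676)  from 1·(803418,42641) + (151391,8035)
(x₁, y₁) = (954809, 50676);  954809² − 355·50676² = 1 ✓
(954809+50676√355)^2 = 1823320452961 + 96771801768√355

954809 50676
1823320452961 96771801768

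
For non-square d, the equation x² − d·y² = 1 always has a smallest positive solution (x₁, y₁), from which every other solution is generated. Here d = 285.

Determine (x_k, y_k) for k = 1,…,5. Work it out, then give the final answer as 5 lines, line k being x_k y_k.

d=285: √d = [16; 1,7,2,7,1,32] (ℓ=6, even), read p_5/q_5
step 0: (16, 1)  from 16·(1,0) + (0,1)
…
step 2: (135, 8)  from 7·(17,1) + (16,1)
…
step 4: (2144, 127)  from 7·(287,17) + (135,8)
step 5: (2431, 144)  from 1·(2144,127) + (287,17)
→ (2431, 144).  Check: 2431²=5909761, 285·144²=5909760, difference 1.
n=2: (2431,144)∘(2431,144) = (2431·2431+285·144·144, 2431·144+144·2431) = (11819521,700128)
n=3: (11819521,700128)∘(2431,144) = (2431·11819521+285·144·700128, 2431·700128+144·11819521) = (57466508671,3404022192)
n=4: (57466508671,3404022192)∘(2431,144) = (2431·57466508671+285·144·3404022192, 2431·3404022192+144·57466508671) = (279402153338881,16550355197376)
n=5: (279402153338881,16550355197376)∘(2431,144) = (2431·279402153338881+285·144·16550355197376, 2431·16550355197376+144·279402153338881) = (1358453212067130751,80467823565619920)

2431 144
11819521 700128
57466508671 3404022192
279402153338881 16550355197376
1358453212067130751 80467823565619920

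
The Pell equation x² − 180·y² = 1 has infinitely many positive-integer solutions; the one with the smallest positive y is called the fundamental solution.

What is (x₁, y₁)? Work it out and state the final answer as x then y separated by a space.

161 12

√180 → a₀=13, period (2,2,2,26); ℓ=4 even so k=3
step 0: (13, 1)  from 13·(1,0) + (0,1)
…
step 2: (67, 5)  from 2·(27,2) + (13,1)
step 3: (161, 12)  from 2·(67,5) + (27,2)
(x₁, y₁) = (161, 12);  161² − 180·12² = 1 ✓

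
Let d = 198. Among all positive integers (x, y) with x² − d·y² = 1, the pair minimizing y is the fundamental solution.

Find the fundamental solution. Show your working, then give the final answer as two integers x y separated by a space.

√198 → a₀=14, period (14,28); ℓ=2 even so k=1
k=0  a_k=14  p_k/q_k = 14/1
k=1  a_k=14  p_k/q_k = 197/14
→ (197, 14).  Check: 197²=38809, 198·14²=38808, difference 1.

197 14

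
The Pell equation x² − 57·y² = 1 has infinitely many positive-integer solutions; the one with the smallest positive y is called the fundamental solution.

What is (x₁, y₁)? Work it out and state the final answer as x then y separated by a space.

151 20

√57 → a₀=7, period (1,1,4,1,1,14); ℓ=6 even so k=5
step 0: (7, 1)  from 7·(1,0) + (0,1)
step 1: (8, 1)  from 1·(7,1) + (1,0)
…
step 3: (68, 9)  from 4·(15,2) + (8,1)
step 4: (83, 11)  from 1·(68,9) + (15,2)
step 5: (151, 20)  from 1·(83,11) + (68,9)
→ (151, 20).  Check: 151²=22801, 57·20²=22800, difference 1.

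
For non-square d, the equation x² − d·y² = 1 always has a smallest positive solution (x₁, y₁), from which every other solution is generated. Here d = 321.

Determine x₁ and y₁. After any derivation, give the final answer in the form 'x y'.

215 12

√321 = [17; 1,10,1,34, …], period ℓ=4 (even) → k=3
k=0  a_k=17  p_k/q_k = 17/1
k=1  a_k=1  p_k/q_k = 18/1
k=2  a_k=10  p_k/q_k = 197/11
k=3  a_k=1  p_k/q_k = 215/12
→ (215, 12).  Check: 215²=46225, 321·12²=46224, difference 1.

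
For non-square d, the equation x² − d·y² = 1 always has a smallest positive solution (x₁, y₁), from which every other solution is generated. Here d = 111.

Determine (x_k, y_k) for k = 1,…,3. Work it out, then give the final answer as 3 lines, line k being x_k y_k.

295 28
174049 16520
102688615 9746772

√111 → a₀=10, period (1,1,6,1,1,20); ℓ=6 even so k=5
a_0=10:  p_0=10·1+0=10,  q_0=10·0+1=1
a_1=1:  p_1=1·10+1=11,  q_1=1·1+0=1
…
a_4=1:  p_4=1·137+21=158,  q_4=1·13+2=15
a_5=1:  p_5=1·158+137=295,  q_5=1·15+13=28
→ (295, 28).  Check: 295²=87025, 111·28²=87024, difference 1.
(295+28√111)^2 = 174049 + 16520√111
(295+28√111)^3 = 102688615 + 9746772√111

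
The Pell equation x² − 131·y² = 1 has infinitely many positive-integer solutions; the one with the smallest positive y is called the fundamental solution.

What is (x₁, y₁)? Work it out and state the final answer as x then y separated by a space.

√131 → a₀=11, period (2,4,11,4,2,22); ℓ=6 even so k=5
k=0  a_k=11  p_k/q_k = 11/1
k=1  a_k=2  p_k/q_k = 23/2
k=2  a_k=4  p_k/q_k = 103/9
…
k=4  a_k=4  p_k/q_k = 4727/413
k=5  a_k=2  p_k/q_k = 10610/927
(x₁, y₁) = (10610, 927);  10610² − 131·927² = 1 ✓

10610 927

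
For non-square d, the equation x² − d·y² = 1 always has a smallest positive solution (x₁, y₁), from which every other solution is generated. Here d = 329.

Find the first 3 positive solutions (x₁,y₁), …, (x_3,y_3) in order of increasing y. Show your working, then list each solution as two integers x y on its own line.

[18; 7,4,2,1,1,4,1,1,2,4,7,36] for √329; ℓ=12 ⇒ convergent index 11
step 0: (18, 1)  from 18·(1,0) + (0,1)
step 1: (127, 7)  from 7·(18,1) + (1,0)
step 2: (526, 29)  from 4·(127,7) + (18,1)
step 3: (1179, 65)  from 2·(526,29) + (127,7)
step 4: (1705, 94)  from 1·(1179,65) + (526,29)
step 5: (2884, 159)  from 1·(1705,94) + (1179,65)
…
step 10: (328794, 18127)  from 4·(74857,4127) + (29366,1619)
step 11: (2376415, 131016)  from 7·(328794,18127) + (74857,4127)
(x₁, y₁) = (2376415, 131016);  2376415² − 329·131016² = 1 ✓
n=2: (2376415,131016)∘(2376415,131016) = (2376415·2376415+329·131016·131016, 2376415·131016+131016·2376415) = (11294696504449,622696775280)
n=3: (11294696504449,622696775280)∘(2376415,131016) = (2376415·11294696504449+329·131016·622696775280, 2376415·622696775280+131016·11294696504449) = (53681772387237964255,2959571914453911384)

2376415 131016
11294696504449 622696775280
53681772387237964255 2959571914453911384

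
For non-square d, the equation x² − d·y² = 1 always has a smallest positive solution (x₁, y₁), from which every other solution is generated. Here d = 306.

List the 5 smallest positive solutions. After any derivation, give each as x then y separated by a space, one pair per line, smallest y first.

35 2
2449 140
171395 9798
11995201 685720
839492675 47990602

[17; 2,34] for √306; ℓ=2 ⇒ convergent index 1
k=0  a_k=17  p_k/q_k = 17/1
k=1  a_k=2  p_k/q_k = 35/2
→ (35, 2).  Check: 35²=1225, 306·2²=1224, difference 1.
k=2:  x_2 = 35·35+306·2·2 = 2449,  y_2 = 35·2+2·35 = 140
k=3:  x_3 = 35·2449+306·2·140 = 171395,  y_3 = 35·140+2·2449 = 9798
k=4:  x_4 = 35·171395+306·2·9798 = 11995201,  y_4 = 35·9798+2·171395 = 685720
k=5:  x_5 = 35·11995201+306·2·685720 = 839492675,  y_5 = 35·685720+2·11995201 = 47990602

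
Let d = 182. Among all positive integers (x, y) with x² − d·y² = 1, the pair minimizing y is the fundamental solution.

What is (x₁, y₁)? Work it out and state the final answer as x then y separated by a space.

√182 → a₀=13, period (2,26); ℓ=2 even so k=1
k=0  a_k=13  p_k/q_k = 13/1
k=1  a_k=2  p_k/q_k = 27/2
→ (27, 2).  Check: 27²=729, 182·2²=728, difference 1.

27 2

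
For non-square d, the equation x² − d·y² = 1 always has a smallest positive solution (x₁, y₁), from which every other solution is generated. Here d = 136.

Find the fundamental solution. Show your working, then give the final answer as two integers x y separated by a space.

[11; 1,1,1,22] for √136; ℓ=4 ⇒ convergent index 3
step 0: (11, 1)  from 11·(1,0) + (0,1)
…
step 2: (23, 2)  from 1·(12,1) + (11,1)
step 3: (35, 3)  from 1·(23,2) + (12,1)
fundamental: x₁=35, y₁=3  (since 1225 − 136·9 = 1)

35 3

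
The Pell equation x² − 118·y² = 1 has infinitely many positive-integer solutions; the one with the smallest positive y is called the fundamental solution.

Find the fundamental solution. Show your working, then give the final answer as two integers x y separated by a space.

306917 28254

[10; 1,6,3,2,10,2,3,6,1,20] for √118; ℓ=10 ⇒ convergent index 9
a_0=10:  p_0=10·1+0=10,  q_0=10·0+1=1
a_1=1:  p_1=1·10+1=11,  q_1=1·1+0=1
a_2=6:  p_2=6·11+10=76,  q_2=6·1+1=7
a_3=3:  p_3=3·76+11=239,  q_3=3·7+1=22
…
a_5=10:  p_5=10·554+239=5779,  q_5=10·51+22=532
a_6=2:  p_6=2·5779+554=12112,  q_6=2·532+51=1115
a_7=3:  p_7=3·12112+5779=42115,  q_7=3·1115+532=3877
a_8=6:  p_8=6·42115+12112=264802,  q_8=6·3877+1115=24377
a_9=1:  p_9=1·264802+42115=306917,  q_9=1·24377+3877=28254
→ (306917, 28254).  Check: 306917²=94198044889, 118·28254²=94198044888, difference 1.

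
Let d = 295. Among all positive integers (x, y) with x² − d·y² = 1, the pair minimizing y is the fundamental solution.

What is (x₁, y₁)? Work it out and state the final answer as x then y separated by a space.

√295 = [17; 5,1,2,3,2,6,2,3,2,1,5,34, …], period ℓ=12 (even) → k=11
a_0=17:  p_0=17·1+0=17,  q_0=17·0+1=1
a_1=5:  p_1=5·17+1=86,  q_1=5·1+0=5
a_2=1:  p_2=1·86+17=103,  q_2=1·5+1=6
…
a_4=3:  p_4=3·292+103=979,  q_4=3·17+6=57
…
a_6=6:  p_6=6·2250+979=14479,  q_6=6·131+57=843
…
a_9=2:  p_9=2·108103+31208=247414,  q_9=2·6294+1817=14405
a_10=1:  p_10=1·247414+108103=355517,  q_10=1·14405+6294=20699
a_11=5:  p_11=5·355517+247414=2024999,  q_11=5·20699+14405=117900
→ (2024999, 117900).  Check: 2024999²=4100620950001, 295·117900²=4100620950000, difference 1.

2024999 117900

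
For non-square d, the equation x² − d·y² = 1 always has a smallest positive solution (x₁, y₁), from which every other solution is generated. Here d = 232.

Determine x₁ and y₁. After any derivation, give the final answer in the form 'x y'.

19603 1287

√232 → a₀=15, period (4,3,7,3,4,30); ℓ=6 even so k=5
k=0  a_k=15  p_k/q_k = 15/1
…
k=3  a_k=7  p_k/q_k = 1447/95
k=4  a_k=3  p_k/q_k = 4539/298
k=5  a_k=4  p_k/q_k = 19603/1287
→ (19603, 1287).  Check: 19603²=384277609, 232·1287²=384277608, difference 1.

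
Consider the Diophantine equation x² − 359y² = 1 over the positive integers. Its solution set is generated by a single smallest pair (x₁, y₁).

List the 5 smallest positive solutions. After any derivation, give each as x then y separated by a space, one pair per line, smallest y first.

d=359: √d = [18; 1,17,1,36] (ℓ=4, even), read p_3/q_3
step 0: (18, 1)  from 18·(1,0) + (0,1)
step 1: (19, 1)  from 1·(18,1) + (1,0)
step 2: (341, 18)  from 17·(19,1) + (18,1)
step 3: (360, 19)  from 1·(341,18) + (19,1)
(x₁, y₁) = (360, 19);  360² − 359·19² = 1 ✓
k=2:  x_2 = 360·360+359·19·19 = 259199,  y_2 = 360·19+19·360 = 13680
k=3:  x_3 = 360·259199+359·19·13680 = 186622920,  y_3 = 360·13680+19·259199 = 9849581
k=4:  x_4 = 360·186622920+359·19·9849581 = 134368243201,  y_4 = 360·9849581+19·186622920 = 7091684640
k=5:  x_5 = 360·134368243201+359·19·7091684640 = 96744948481800,  y_5 = 360·7091684640+19·134368243201 = 5106003091219

360 19
259199 13680
186622920 9849581
134368243201 7091684640
96744948481800 5106003091219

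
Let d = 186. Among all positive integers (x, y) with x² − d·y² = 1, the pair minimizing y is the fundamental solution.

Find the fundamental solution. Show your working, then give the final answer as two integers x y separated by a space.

7501 550

d=186: √d = [13; 1,1,1,3,4,3,1,1,1,26] (ℓ=10, even), read p_9/q_9
k=0  a_k=13  p_k/q_k = 13/1
…
k=6  a_k=3  p_k/q_k = 2073/152
…
k=8  a_k=1  p_k/q_k = 4787/351
k=9  a_k=1  p_k/q_k = 7501/550
→ (7501, 550).  Check: 7501²=56265001, 186·550²=56265000, difference 1.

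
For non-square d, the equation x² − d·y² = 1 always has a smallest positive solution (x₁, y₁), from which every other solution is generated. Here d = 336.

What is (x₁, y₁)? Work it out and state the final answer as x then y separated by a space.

√336 → a₀=18, period (3,36); ℓ=2 even so k=1
a_0=18:  p_0=18·1+0=18,  q_0=18·0+1=1
a_1=3:  p_1=3·18+1=55,  q_1=3·1+0=3
(x₁, y₁) = (55, 3);  55² − 336·3² = 1 ✓

55 3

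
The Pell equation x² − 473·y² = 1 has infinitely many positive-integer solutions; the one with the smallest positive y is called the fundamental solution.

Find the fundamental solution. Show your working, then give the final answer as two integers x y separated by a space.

87 4

[21; 1,2,1,42] for √473; ℓ=4 ⇒ convergent index 3
step 0: (21, 1)  from 21·(1,0) + (0,1)
step 1: (22, 1)  from 1·(21,1) + (1,0)
step 2: (65, 3)  from 2·(22,1) + (21,1)
step 3: (87, 4)  from 1·(65,3) + (22,1)
→ (87, 4).  Check: 87²=7569, 473·4²=7568, difference 1.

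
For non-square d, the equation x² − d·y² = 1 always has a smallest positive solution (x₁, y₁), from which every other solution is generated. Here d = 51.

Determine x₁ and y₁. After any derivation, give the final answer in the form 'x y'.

50 7

√51 = [7; 7,14, …], period ℓ=2 (even) → k=1
step 0: (7, 1)  from 7·(1,0) + (0,1)
step 1: (50, 7)  from 7·(7,1) + (1,0)
(x₁, y₁) = (50, 7);  50² − 51·7² = 1 ✓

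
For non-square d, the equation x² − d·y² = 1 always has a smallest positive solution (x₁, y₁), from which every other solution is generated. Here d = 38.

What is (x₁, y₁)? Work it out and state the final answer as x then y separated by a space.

37 6

[6; 6,12] for √38; ℓ=2 ⇒ convergent index 1
k=0  a_k=6  p_k/q_k = 6/1
k=1  a_k=6  p_k/q_k = 37/6
fundamental: x₁=37, y₁=6  (since 1369 − 38·36 = 1)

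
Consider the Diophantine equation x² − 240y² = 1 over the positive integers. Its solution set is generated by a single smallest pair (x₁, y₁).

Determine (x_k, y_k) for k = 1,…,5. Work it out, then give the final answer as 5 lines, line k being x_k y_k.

31 2
1921 124
119071 7686
7380481 476408
457470751 29529610

[15; 2,30] for √240; ℓ=2 ⇒ convergent index 1
step 0: (15, 1)  from 15·(1,0) + (0,1)
step 1: (31, 2)  from 2·(15,1) + (1,0)
fundamental: x₁=31, y₁=2  (since 961 − 240·4 = 1)
(31+2√240)^2 = 1921 + 124√240
(31+2√240)^3 = 119071 + 7686√240
(31+2√240)^4 = 7380481 + 476408√240
(31+2√240)^5 = 457470751 + 29529610√240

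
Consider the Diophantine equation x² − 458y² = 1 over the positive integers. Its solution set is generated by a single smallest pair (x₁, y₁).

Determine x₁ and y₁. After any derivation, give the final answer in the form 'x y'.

22899 1070

[21; 2,2,42] for √458; ℓ=3 ⇒ convergent index 5
a_0=21:  p_0=21·1+0=21,  q_0=21·0+1=1
a_1=2:  p_1=2·21+1=43,  q_1=2·1+0=2
a_2=2:  p_2=2·43+21=107,  q_2=2·2+1=5
a_3=42:  p_3=42·107+43=4537,  q_3=42·5+2=212
a_4=2:  p_4=2·4537+107=9181,  q_4=2·212+5=429
a_5=2:  p_5=2·9181+4537=22899,  q_5=2·429+212=1070
fundamental: x₁=22899, y₁=1070  (since 524364201 − 458·1144900 = 1)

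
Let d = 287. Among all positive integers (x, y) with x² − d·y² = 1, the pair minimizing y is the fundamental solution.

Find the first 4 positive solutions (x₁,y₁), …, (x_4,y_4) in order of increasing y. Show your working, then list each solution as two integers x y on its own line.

288 17
165887 9792
95550624 5640175
55036993537 3248731008

√287 → a₀=16, period (1,15,1,32); ℓ=4 even so k=3
i=0: a=16 ⇒ p=16, q=1
i=1: a=1 ⇒ p=17, q=1
i=2: a=15 ⇒ p=271, q=16
i=3: a=1 ⇒ p=288, q=17
fundamental: x₁=288, y₁=17  (since 82944 − 287·289 = 1)
k=2:  x_2 = 288·288+287·17·17 = 165887,  y_2 = 288·17+17·288 = 9792
k=3:  x_3 = 288·165887+287·17·9792 = 95550624,  y_3 = 288·9792+17·165887 = 5640175
k=4:  x_4 = 288·95550624+287·17·5640175 = 55036993537,  y_4 = 288·5640175+17·95550624 = 3248731008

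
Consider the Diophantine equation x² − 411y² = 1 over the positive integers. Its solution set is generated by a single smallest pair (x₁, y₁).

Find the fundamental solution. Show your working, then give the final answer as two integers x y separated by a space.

d=411: √d = [20; 3,1,1,1,19,1,1,1,3,40] (ℓ=10, even), read p_9/q_9
k=0  a_k=20  p_k/q_k = 20/1
k=1  a_k=3  p_k/q_k = 61/3
k=2  a_k=1  p_k/q_k = 81/4
k=3  a_k=1  p_k/q_k = 142/7
k=4  a_k=1  p_k/q_k = 223/11
k=5  a_k=19  p_k/q_k = 4379/216
k=6  a_k=1  p_k/q_k = 4602/227
k=7  a_k=1  p_k/q_k = 8981/443
k=8  a_k=1  p_k/q_k = 13583/670
k=9  a_k=3  p_k/q_k = 49730/2453
(x₁, y₁) = (49730, 2453);  49730² − 411·2453² = 1 ✓

49730 2453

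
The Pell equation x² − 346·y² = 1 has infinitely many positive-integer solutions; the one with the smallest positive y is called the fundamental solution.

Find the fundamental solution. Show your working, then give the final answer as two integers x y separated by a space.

17299 930

d=346: √d = [18; 1,1,1,1,36] (ℓ=5, odd), read p_9/q_9
k=0  a_k=18  p_k/q_k = 18/1
…
k=2  a_k=1  p_k/q_k = 37/2
k=3  a_k=1  p_k/q_k = 56/3
…
k=5  a_k=36  p_k/q_k = 3404/183
k=6  a_k=1  p_k/q_k = 3497/188
k=7  a_k=1  p_k/q_k = 6901/371
k=8  a_k=1  p_k/q_k = 10398/559
k=9  a_k=1  p_k/q_k = 17299/930
fundamental: x₁=17299, y₁=930  (since 299255401 − 346·864900 = 1)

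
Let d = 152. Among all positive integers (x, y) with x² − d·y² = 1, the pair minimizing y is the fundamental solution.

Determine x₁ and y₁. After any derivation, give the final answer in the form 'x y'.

√152 = [12; 3,24, …], period ℓ=2 (even) → k=1
step 0: (12, 1)  from 12·(1,0) + (0,1)
step 1: (37, 3)  from 3·(12,1) + (1,0)
fundamental: x₁=37, y₁=3  (since 1369 − 152·9 = 1)

37 3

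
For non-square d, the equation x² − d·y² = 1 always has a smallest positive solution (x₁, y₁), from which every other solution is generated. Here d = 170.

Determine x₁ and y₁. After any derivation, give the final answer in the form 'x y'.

d=170: √d = [13; 26] (ℓ=1, odd), read p_1/q_1
step 0: (13, 1)  from 13·(1,0) + (0,1)
step 1: (339, 26)  from 26·(13,1) + (1,0)
(x₁, y₁) = (339, 26);  339² − 170·26² = 1 ✓

339 26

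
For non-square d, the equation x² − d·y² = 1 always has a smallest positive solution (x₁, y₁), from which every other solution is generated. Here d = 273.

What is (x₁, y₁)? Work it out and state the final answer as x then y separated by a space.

√273 = [16; 1,1,10,1,1,32, …], period ℓ=6 (even) → k=5
k=0  a_k=16  p_k/q_k = 16/1
k=1  a_k=1  p_k/q_k = 17/1
…
k=4  a_k=1  p_k/q_k = 380/23
k=5  a_k=1  p_k/q_k = 727/44
→ (727, 44).  Check: 727²=528529, 273·44²=528528, difference 1.

727 44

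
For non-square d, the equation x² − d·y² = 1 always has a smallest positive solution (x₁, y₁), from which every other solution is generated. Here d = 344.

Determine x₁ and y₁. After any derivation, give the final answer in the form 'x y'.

10405 561

√344 = [18; 1,1,4,1,3,1,4,1,1,36, …], period ℓ=10 (even) → k=9
step 0: (18, 1)  from 18·(1,0) + (0,1)
step 1: (19, 1)  from 1·(18,1) + (1,0)
…
step 4: (204, 11)  from 1·(167,9) + (37,2)
…
step 8: (5694, 307)  from 1·(4711,254) + (983,53)
step 9: (10405, 561)  from 1·(5694,307) + (4711,254)
fundamental: x₁=10405, y₁=561  (since 108264025 − 344·314721 = 1)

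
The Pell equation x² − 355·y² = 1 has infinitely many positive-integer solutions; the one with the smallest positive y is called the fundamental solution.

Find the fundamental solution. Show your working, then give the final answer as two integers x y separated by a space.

√355 = [18; 1,5,3,3,1,6,1,3,3,5,1,36, …], period ℓ=12 (even) → k=11
i=0: a=18 ⇒ p=18, q=1
…
i=2: a=5 ⇒ p=113, q=6
i=3: a=3 ⇒ p=358, q=19
i=4: a=3 ⇒ p=1187, q=63
…
i=7: a=1 ⇒ p=12002, q=637
i=8: a=3 ⇒ p=46463, q=2466
…
i=10: a=5 ⇒ p=803418, q=42641
i=11: a=1 ⇒ p=954809, q=50676
→ (954809, 50676).  Check: 954809²=911660226481, 355·50676²=911660226480, difference 1.

954809 50676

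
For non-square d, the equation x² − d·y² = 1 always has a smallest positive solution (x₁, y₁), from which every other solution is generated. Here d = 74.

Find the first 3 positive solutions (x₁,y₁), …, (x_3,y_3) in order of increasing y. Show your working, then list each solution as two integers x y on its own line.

√74 = [8; 1,1,1,1,16, …], period ℓ=5 (odd) → k=9
k=0  a_k=8  p_k/q_k = 8/1
…
k=3  a_k=1  p_k/q_k = 26/3
…
k=6  a_k=1  p_k/q_k = 757/88
…
k=8  a_k=1  p_k/q_k = 2228/259
k=9  a_k=1  p_k/q_k = 3699/430
→ (3699, 430).  Check: 3699²=13682601, 74·430²=13682600, difference 1.
(x_2, y_2) = (3699·3699 + 74·430·430, 3699·430 + 430·3699) = (27365201, 3181140)
(x_3, y_3) = (3699·27365201 + 74·430·3181140, 3699·3181140 + 430·27365201) = (202447753299, 23534073290)

3699 430
27365201 3181140
202447753299 23534073290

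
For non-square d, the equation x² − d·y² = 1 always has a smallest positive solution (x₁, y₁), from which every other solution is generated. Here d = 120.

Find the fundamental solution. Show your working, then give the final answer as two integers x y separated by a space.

11 1

[10; 1,20] for √120; ℓ=2 ⇒ convergent index 1
i=0: a=10 ⇒ p=10, q=1
i=1: a=1 ⇒ p=11, q=1
(x₁, y₁) = (11, 1);  11² − 120·1² = 1 ✓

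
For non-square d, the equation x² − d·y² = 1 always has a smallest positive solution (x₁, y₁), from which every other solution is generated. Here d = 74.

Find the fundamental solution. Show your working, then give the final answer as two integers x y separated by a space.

3699 430

[8; 1,1,1,1,16] for √74; ℓ=5 ⇒ convergent index 9
i=0: a=8 ⇒ p=8, q=1
i=1: a=1 ⇒ p=9, q=1
i=2: a=1 ⇒ p=17, q=2
i=3: a=1 ⇒ p=26, q=3
…
i=5: a=16 ⇒ p=714, q=83
i=6: a=1 ⇒ p=757, q=88
i=7: a=1 ⇒ p=1471, q=171
i=8: a=1 ⇒ p=2228, q=259
i=9: a=1 ⇒ p=3699, q=430
(x₁, y₁) = (3699, 430);  3699² − 74·430² = 1 ✓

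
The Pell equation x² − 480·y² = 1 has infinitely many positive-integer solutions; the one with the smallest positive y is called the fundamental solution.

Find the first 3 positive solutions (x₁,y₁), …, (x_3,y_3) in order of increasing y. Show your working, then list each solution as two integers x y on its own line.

[21; 1,9,1,42] for √480; ℓ=4 ⇒ convergent index 3
step 0: (21, 1)  from 21·(1,0) + (0,1)
step 1: (22, 1)  from 1·(21,1) + (1,0)
step 2: (219, 10)  from 9·(22,1) + (21,1)
step 3: (241, 11)  from 1·(219,10) + (22,1)
fundamental: x₁=241, y₁=11  (since 58081 − 480·121 = 1)
n=2: (241,11)∘(241,11) = (241·241+480·11·11, 241·11+11·241) = (116161,5302)
n=3: (116161,5302)∘(241,11) = (241·116161+480·11·5302, 241·5302+11·116161) = (55989361,2555553)

241 11
116161 5302
55989361 2555553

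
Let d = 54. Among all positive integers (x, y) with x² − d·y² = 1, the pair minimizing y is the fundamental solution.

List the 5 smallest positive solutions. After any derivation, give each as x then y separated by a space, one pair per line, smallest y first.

485 66
470449 64020
456335045 62099334
442644523201 60236289960
429364731169925 58429139161866

[7; 2,1,6,1,2,14] for √54; ℓ=6 ⇒ convergent index 5
step 0: (7, 1)  from 7·(1,0) + (0,1)
step 1: (15, 2)  from 2·(7,1) + (1,0)
step 2: (22, 3)  from 1·(15,2) + (7,1)
…
step 4: (169, 23)  from 1·(147,20) + (22,3)
step 5: (485, 66)  from 2·(169,23) + (147,20)
→ (485, 66).  Check: 485²=235225, 54·66²=235224, difference 1.
(x_2, y_2) = (485·485 + 54·66·66, 485·66 + 66·485) = (470449, 64020)
(x_3, y_3) = (485·470449 + 54·66·64020, 485·64020 + 66·470449) = (456335045, 62099334)
(x_4, y_4) = (485·456335045 + 54·66·62099334, 485·62099334 + 66·456335045) = (442644523201, 60236289960)
(x_5, y_5) = (485·442644523201 + 54·66·60236289960, 485·60236289960 + 66·442644523201) = (429364731169925, 58429139161866)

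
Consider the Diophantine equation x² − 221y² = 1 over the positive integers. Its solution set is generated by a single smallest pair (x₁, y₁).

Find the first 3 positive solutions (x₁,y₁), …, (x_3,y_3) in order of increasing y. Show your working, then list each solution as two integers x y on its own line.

1665 112
5544449 372960
18463013505 1241956688

[14; 1,6,2,6,1,28] for √221; ℓ=6 ⇒ convergent index 5
i=0: a=14 ⇒ p=14, q=1
…
i=4: a=6 ⇒ p=1442, q=97
i=5: a=1 ⇒ p=1665, q=112
→ (1665, 112).  Check: 1665²=2772225, 221·112²=2772224, difference 1.
k=2:  x_2 = 1665·1665+221·112·112 = 5544449,  y_2 = 1665·112+112·1665 = 372960
k=3:  x_3 = 1665·5544449+221·112·372960 = 18463013505,  y_3 = 1665·372960+112·5544449 = 1241956688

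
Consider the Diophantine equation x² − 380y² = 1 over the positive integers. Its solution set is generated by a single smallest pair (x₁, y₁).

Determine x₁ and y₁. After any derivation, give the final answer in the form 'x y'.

39 2

[19; 2,38] for √380; ℓ=2 ⇒ convergent index 1
a_0=19:  p_0=19·1+0=19,  q_0=19·0+1=1
a_1=2:  p_1=2·19+1=39,  q_1=2·1+0=2
→ (39, 2).  Check: 39²=1521, 380·2²=1520, difference 1.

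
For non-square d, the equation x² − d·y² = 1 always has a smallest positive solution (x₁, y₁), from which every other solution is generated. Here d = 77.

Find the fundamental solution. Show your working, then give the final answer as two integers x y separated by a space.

√77 = [8; 1,3,2,3,1,16, …], period ℓ=6 (even) → k=5
a_0=8:  p_0=8·1+0=8,  q_0=8·0+1=1
…
a_3=2:  p_3=2·35+9=79,  q_3=2·4+1=9
a_4=3:  p_4=3·79+35=272,  q_4=3·9+4=31
a_5=1:  p_5=1·272+79=351,  q_5=1·31+9=40
fundamental: x₁=351, y₁=40  (since 123201 − 77·1600 = 1)

351 40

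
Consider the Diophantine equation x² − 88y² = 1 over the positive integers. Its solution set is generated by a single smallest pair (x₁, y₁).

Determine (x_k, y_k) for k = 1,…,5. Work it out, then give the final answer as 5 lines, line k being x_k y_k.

√88 = [9; 2,1,1,1,2,18, …], period ℓ=6 (even) → k=5
k=0  a_k=9  p_k/q_k = 9/1
k=1  a_k=2  p_k/q_k = 19/2
k=2  a_k=1  p_k/q_k = 28/3
…
k=4  a_k=1  p_k/q_k = 75/8
k=5  a_k=2  p_k/q_k = 197/21
(x₁, y₁) = (197, 21);  197² − 88·21² = 1 ✓
k=2:  x_2 = 197·197+88·21·21 = 77617,  y_2 = 197·21+21·197 = 8274
k=3:  x_3 = 197·77617+88·21·8274 = 30580901,  y_3 = 197·8274+21·77617 = 3259935
k=4:  x_4 = 197·30580901+88·21·3259935 = 12048797377,  y_4 = 197·3259935+21·30580901 = 1284406116
k=5:  x_5 = 197·12048797377+88·21·1284406116 = 4747195585637,  y_5 = 197·1284406116+21·12048797377 = 506052749769

197 21
77617 8274
30580901 3259935
12048797377 1284406116
4747195585637 506052749769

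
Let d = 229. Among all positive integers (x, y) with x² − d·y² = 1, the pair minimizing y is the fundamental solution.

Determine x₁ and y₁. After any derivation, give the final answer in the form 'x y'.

√229 = [15; 7,1,1,7,30, …], period ℓ=5 (odd) → k=9
step 0: (15, 1)  from 15·(1,0) + (0,1)
…
step 2: (121, 8)  from 1·(106,7) + (15,1)
…
step 6: (362399, 23948)  from 7·(51527,3405) + (1710,113)
…
step 8: (776325, 51301)  from 1·(413926,27353) + (362399,23948)
step 9: (5848201, 386460)  from 7·(776325,51301) + (413926,27353)
(x₁, y₁) = (5848201, 386460);  5848201² − 229·386460² = 1 ✓

5848201 386460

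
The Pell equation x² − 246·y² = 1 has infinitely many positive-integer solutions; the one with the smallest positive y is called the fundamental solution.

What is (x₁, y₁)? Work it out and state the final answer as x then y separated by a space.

88805 5662

√246 = [15; 1,2,5,1,14,1,5,2,1,30, …], period ℓ=10 (even) → k=9
i=0: a=15 ⇒ p=15, q=1
i=1: a=1 ⇒ p=16, q=1
…
i=3: a=5 ⇒ p=251, q=16
…
i=5: a=14 ⇒ p=4423, q=282
i=6: a=1 ⇒ p=4721, q=301
i=7: a=5 ⇒ p=28028, q=1787
i=8: a=2 ⇒ p=60777, q=3875
i=9: a=1 ⇒ p=88805, q=5662
(x₁, y₁) = (88805, 5662);  88805² − 246·5662² = 1 ✓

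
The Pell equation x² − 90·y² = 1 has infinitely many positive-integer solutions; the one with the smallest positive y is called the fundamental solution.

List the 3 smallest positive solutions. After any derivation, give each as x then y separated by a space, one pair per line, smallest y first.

[9; 2,18] for √90; ℓ=2 ⇒ convergent index 1
k=0  a_k=9  p_k/q_k = 9/1
k=1  a_k=2  p_k/q_k = 19/2
fundamental: x₁=19, y₁=2  (since 361 − 90·4 = 1)
k=2:  x_2 = 19·19+90·2·2 = 721,  y_2 = 19·2+2·19 = 76
k=3:  x_3 = 19·721+90·2·76 = 27379,  y_3 = 19·76+2·721 = 2886

19 2
721 76
27379 2886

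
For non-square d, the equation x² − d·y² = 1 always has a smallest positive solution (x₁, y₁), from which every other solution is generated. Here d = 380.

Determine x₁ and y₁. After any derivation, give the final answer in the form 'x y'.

√380 = [19; 2,38, …], period ℓ=2 (even) → k=1
k=0  a_k=19  p_k/q_k = 19/1
k=1  a_k=2  p_k/q_k = 39/2
→ (39, 2).  Check: 39²=1521, 380·2²=1520, difference 1.

39 2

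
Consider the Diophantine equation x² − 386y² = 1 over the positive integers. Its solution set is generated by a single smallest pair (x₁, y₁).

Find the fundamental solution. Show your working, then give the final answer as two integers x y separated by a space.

111555 5678

[19; 1,1,1,4,1,18,1,4,1,1,1,38] for √386; ℓ=12 ⇒ convergent index 11
a_0=19:  p_0=19·1+0=19,  q_0=19·0+1=1
a_1=1:  p_1=1·19+1=20,  q_1=1·1+0=1
a_2=1:  p_2=1·20+19=39,  q_2=1·1+1=2
a_3=1:  p_3=1·39+20=59,  q_3=1·2+1=3
a_4=4:  p_4=4·59+39=275,  q_4=4·3+2=14
a_5=1:  p_5=1·275+59=334,  q_5=1·14+3=17
a_6=18:  p_6=18·334+275=6287,  q_6=18·17+14=320
a_7=1:  p_7=1·6287+334=6621,  q_7=1·320+17=337
a_8=4:  p_8=4·6621+6287=32771,  q_8=4·337+320=1668
…
a_10=1:  p_10=1·39392+32771=72163,  q_10=1·2005+1668=3673
a_11=1:  p_11=1·72163+39392=111555,  q_11=1·3673+2005=5678
(x₁, y₁) = (111555, 5678);  111555² − 386·5678² = 1 ✓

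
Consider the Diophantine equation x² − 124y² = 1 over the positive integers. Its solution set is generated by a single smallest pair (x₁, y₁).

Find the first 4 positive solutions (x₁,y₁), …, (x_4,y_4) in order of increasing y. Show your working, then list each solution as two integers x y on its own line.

4620799 414960
42703566796801 3834893506080
394649197502177907199 35440544156001500880
3647189234337689639247667201 327527261991011323636100160

[11; 7,2,1,1,1,…,2,7,22] for √124; ℓ=16 ⇒ convergent index 15
step 0: (11, 1)  from 11·(1,0) + (0,1)
step 1: (78, 7)  from 7·(11,1) + (1,0)
…
step 4: (412, 37)  from 1·(245,22) + (167,15)
step 5: (657, 59)  from 1·(412,37) + (245,22)
step 6: (2383, 214)  from 3·(657,59) + (412,37)
…
step 9: (17583, 1579)  from 1·(14543,1306) + (3040,273)
…
step 11: (84875, 7622)  from 1·(67292,6043) + (17583,1579)
step 12: (152167, 13665)  from 1·(84875,7622) + (67292,6043)
step 13: (237042, 21287)  from 1·(152167,13665) + (84875,7622)
step 14: (626251, 56239)  from 2·(237042,21287) + (152167,13665)
step 15: (4620799, 414960)  from 7·(626251,56239) + (237042,21287)
→ (4620799, 414960).  Check: 4620799²=21351783398401, 124·414960²=21351783398400, difference 1.
(x_2, y_2) = (4620799·4620799 + 124·414960·414960, 4620799·414960 + 414960·4620799) = (42703566796801, 3834893506080)
(x_3, y_3) = (4620799·42703566796801 + 124·414960·3834893506080, 4620799·3834893506080 + 414960·42703566796801) = (394649197502177907199, 35440544156001500880)
(x_4, y_4) = (4620799·394649197502177907199 + 124·414960·35440544156001500880, 4620799·35440544156001500880 + 414960·394649197502177907199) = (3647189234337689639247667201, 327527261991011323636100160)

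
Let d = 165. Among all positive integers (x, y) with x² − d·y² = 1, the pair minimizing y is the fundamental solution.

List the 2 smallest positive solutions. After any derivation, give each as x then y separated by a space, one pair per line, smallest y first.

1079 84
2328481 181272

d=165: √d = [12; 1,5,2,5,1,24] (ℓ=6, even), read p_5/q_5
i=0: a=12 ⇒ p=12, q=1
i=1: a=1 ⇒ p=13, q=1
…
i=3: a=2 ⇒ p=167, q=13
i=4: a=5 ⇒ p=912, q=71
i=5: a=1 ⇒ p=1079, q=84
fundamental: x₁=1079, y₁=84  (since 1164241 − 165·7056 = 1)
k=2:  x_2 = 1079·1079+165·84·84 = 2328481,  y_2 = 1079·84+84·1079 = 181272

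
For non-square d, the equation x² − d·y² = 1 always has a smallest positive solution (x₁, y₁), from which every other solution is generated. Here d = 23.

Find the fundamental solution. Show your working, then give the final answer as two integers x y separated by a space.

√23 = [4; 1,3,1,8, …], period ℓ=4 (even) → k=3
step 0: (4, 1)  from 4·(1,0) + (0,1)
step 1: (5, 1)  from 1·(4,1) + (1,0)
step 2: (19, 4)  from 3·(5,1) + (4,1)
step 3: (24, 5)  from 1·(19,4) + (5,1)
(x₁, y₁) = (24, 5);  24² − 23·5² = 1 ✓

24 5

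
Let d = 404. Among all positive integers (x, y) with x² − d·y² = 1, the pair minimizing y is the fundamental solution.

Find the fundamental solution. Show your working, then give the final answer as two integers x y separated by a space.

√404 = [20; 10,40, …], period ℓ=2 (even) → k=1
step 0: (20, 1)  from 20·(1,0) + (0,1)
step 1: (201, 10)  from 10·(20,1) + (1,0)
→ (201, 10).  Check: 201²=40401, 404·10²=40400, difference 1.

201 10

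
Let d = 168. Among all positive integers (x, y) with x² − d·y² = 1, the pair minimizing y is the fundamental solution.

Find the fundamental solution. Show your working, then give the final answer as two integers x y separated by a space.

13 1

d=168: √d = [12; 1,24] (ℓ=2, even), read p_1/q_1
i=0: a=12 ⇒ p=12, q=1
i=1: a=1 ⇒ p=13, q=1
→ (13, 1).  Check: 13²=169, 168·1²=168, difference 1.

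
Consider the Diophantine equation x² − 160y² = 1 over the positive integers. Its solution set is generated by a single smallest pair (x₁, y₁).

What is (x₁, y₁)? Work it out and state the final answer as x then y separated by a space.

d=160: √d = [12; 1,1,1,5,1,1,1,24] (ℓ=8, even), read p_7/q_7
k=0  a_k=12  p_k/q_k = 12/1
k=1  a_k=1  p_k/q_k = 13/1
k=2  a_k=1  p_k/q_k = 25/2
…
k=5  a_k=1  p_k/q_k = 253/20
k=6  a_k=1  p_k/q_k = 468/37
k=7  a_k=1  p_k/q_k = 721/57
→ (721, 57).  Check: 721²=519841, 160·57²=519840, difference 1.

721 57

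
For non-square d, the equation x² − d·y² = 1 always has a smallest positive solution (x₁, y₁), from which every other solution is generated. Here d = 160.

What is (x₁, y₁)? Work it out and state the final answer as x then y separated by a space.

√160 → a₀=12, period (1,1,1,5,1,1,1,24); ℓ=8 even so k=7
a_0=12:  p_0=12·1+0=12,  q_0=12·0+1=1
a_1=1:  p_1=1·12+1=13,  q_1=1·1+0=1
a_2=1:  p_2=1·13+12=25,  q_2=1·1+1=2
a_3=1:  p_3=1·25+13=38,  q_3=1·2+1=3
a_4=5:  p_4=5·38+25=215,  q_4=5·3+2=17
a_5=1:  p_5=1·215+38=253,  q_5=1·17+3=20
a_6=1:  p_6=1·253+215=468,  q_6=1·20+17=37
a_7=1:  p_7=1·468+253=721,  q_7=1·37+20=57
fundamental: x₁=721, y₁=57  (since 519841 − 160·3249 = 1)

721 57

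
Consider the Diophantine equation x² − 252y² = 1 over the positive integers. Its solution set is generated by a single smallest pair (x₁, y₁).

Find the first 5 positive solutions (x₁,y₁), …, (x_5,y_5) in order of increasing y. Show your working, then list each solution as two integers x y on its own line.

√252 → a₀=15, period (1,6,1,30); ℓ=4 even so k=3
a_0=15:  p_0=15·1+0=15,  q_0=15·0+1=1
a_1=1:  p_1=1·15+1=16,  q_1=1·1+0=1
a_2=6:  p_2=6·16+15=111,  q_2=6·1+1=7
a_3=1:  p_3=1·111+16=127,  q_3=1·7+1=8
fundamental: x₁=127, y₁=8  (since 16129 − 252·64 = 1)
n=2: (127,8)∘(127,8) = (127·127+252·8·8, 127·8+8·127) = (32257,2032)
n=3: (32257,2032)∘(127,8) = (127·32257+252·8·2032, 127·2032+8·32257) = (8193151,516120)
n=4: (8193151,516120)∘(127,8) = (127·8193151+252·8·516120, 127·516120+8·8193151) = (2081028097,131092448)
n=5: (2081028097,131092448)∘(127,8) = (127·2081028097+252·8·131092448, 127·131092448+8·2081028097) = (528572943487,33296965672)

127 8
32257 2032
8193151 516120
2081028097 131092448
528572943487 33296965672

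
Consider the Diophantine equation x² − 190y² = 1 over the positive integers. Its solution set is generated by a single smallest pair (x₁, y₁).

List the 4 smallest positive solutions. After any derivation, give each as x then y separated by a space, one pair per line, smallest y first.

52021 3774
5412368881 392654508
563113683064981 40852560317562
58587473808034384321 4250382080167131096

d=190: √d = [13; 1,3,1,1,1,…,3,1,26] (ℓ=14, even), read p_13/q_13
k=0  a_k=13  p_k/q_k = 13/1
k=1  a_k=1  p_k/q_k = 14/1
…
k=4  a_k=1  p_k/q_k = 124/9
k=5  a_k=1  p_k/q_k = 193/14
…
k=8  a_k=2  p_k/q_k = 2936/213
k=9  a_k=1  p_k/q_k = 4149/301
…
k=11  a_k=1  p_k/q_k = 11234/815
k=12  a_k=3  p_k/q_k = 40787/2959
k=13  a_k=1  p_k/q_k = 52021/3774
→ (52021, 3774).  Check: 52021²=2706184441, 190·3774²=2706184440, difference 1.
n=2: (52021,3774)∘(52021,3774) = (52021·52021+190·3774·3774, 52021·3774+3774·52021) = (5412368881,392654508)
n=3: (5412368881,392654508)∘(52021,3774) = (52021·5412368881+190·3774·392654508, 52021·392654508+3774·5412368881) = (563113683064981,40852560317562)
n=4: (563113683064981,40852560317562)∘(52021,3774) = (52021·563113683064981+190·3774·40852560317562, 52021·40852560317562+3774·563113683064981) = (58587473808034384321,4250382080167131096)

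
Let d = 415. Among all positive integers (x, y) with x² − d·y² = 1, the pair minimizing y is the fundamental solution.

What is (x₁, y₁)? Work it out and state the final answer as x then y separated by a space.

√415 = [20; 2,1,2,4,6,…,1,2,40, …], period ℓ=16 (even) → k=15
a_0=20:  p_0=20·1+0=20,  q_0=20·0+1=1
a_1=2:  p_1=2·20+1=41,  q_1=2·1+0=2
…
a_5=6:  p_5=6·713+163=4441,  q_5=6·35+8=218
…
a_7=1:  p_7=1·5154+4441=9595,  q_7=1·253+218=471
a_8=3:  p_8=3·9595+5154=33939,  q_8=3·471+253=1666
a_9=1:  p_9=1·33939+9595=43534,  q_9=1·1666+471=2137
a_10=1:  p_10=1·43534+33939=77473,  q_10=1·2137+1666=3803
…
a_12=4:  p_12=4·508372+77473=2110961,  q_12=4·24955+3803=103623
…
a_14=1:  p_14=1·4730294+2110961=6841255,  q_14=1·232201+103623=335824
a_15=2:  p_15=2·6841255+4730294=18412804,  q_15=2·335824+232201=903849
fundamental: x₁=18412804, y₁=903849  (since 339031351142416 − 415·816943014801 = 1)

18412804 903849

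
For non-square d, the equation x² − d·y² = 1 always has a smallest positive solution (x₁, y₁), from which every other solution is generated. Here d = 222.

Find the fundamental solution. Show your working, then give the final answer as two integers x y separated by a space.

149 10

√222 → a₀=14, period (1,8,1,28); ℓ=4 even so k=3
step 0: (14, 1)  from 14·(1,0) + (0,1)
step 1: (15, 1)  from 1·(14,1) + (1,0)
step 2: (134, 9)  from 8·(15,1) + (14,1)
step 3: (149, 10)  from 1·(134,9) + (15,1)
(x₁, y₁) = (149, 10);  149² − 222·10² = 1 ✓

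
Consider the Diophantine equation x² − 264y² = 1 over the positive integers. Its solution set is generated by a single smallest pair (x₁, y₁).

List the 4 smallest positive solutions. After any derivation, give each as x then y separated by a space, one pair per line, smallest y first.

65 4
8449 520
1098305 67596
142771201 8786960

d=264: √d = [16; 4,32] (ℓ=2, even), read p_1/q_1
i=0: a=16 ⇒ p=16, q=1
i=1: a=4 ⇒ p=65, q=4
(x₁, y₁) = (65, 4);  65² − 264·4² = 1 ✓
k=2:  x_2 = 65·65+264·4·4 = 8449,  y_2 = 65·4+4·65 = 520
k=3:  x_3 = 65·8449+264·4·520 = 1098305,  y_3 = 65·520+4·8449 = 67596
k=4:  x_4 = 65·1098305+264·4·67596 = 142771201,  y_4 = 65·67596+4·1098305 = 8786960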